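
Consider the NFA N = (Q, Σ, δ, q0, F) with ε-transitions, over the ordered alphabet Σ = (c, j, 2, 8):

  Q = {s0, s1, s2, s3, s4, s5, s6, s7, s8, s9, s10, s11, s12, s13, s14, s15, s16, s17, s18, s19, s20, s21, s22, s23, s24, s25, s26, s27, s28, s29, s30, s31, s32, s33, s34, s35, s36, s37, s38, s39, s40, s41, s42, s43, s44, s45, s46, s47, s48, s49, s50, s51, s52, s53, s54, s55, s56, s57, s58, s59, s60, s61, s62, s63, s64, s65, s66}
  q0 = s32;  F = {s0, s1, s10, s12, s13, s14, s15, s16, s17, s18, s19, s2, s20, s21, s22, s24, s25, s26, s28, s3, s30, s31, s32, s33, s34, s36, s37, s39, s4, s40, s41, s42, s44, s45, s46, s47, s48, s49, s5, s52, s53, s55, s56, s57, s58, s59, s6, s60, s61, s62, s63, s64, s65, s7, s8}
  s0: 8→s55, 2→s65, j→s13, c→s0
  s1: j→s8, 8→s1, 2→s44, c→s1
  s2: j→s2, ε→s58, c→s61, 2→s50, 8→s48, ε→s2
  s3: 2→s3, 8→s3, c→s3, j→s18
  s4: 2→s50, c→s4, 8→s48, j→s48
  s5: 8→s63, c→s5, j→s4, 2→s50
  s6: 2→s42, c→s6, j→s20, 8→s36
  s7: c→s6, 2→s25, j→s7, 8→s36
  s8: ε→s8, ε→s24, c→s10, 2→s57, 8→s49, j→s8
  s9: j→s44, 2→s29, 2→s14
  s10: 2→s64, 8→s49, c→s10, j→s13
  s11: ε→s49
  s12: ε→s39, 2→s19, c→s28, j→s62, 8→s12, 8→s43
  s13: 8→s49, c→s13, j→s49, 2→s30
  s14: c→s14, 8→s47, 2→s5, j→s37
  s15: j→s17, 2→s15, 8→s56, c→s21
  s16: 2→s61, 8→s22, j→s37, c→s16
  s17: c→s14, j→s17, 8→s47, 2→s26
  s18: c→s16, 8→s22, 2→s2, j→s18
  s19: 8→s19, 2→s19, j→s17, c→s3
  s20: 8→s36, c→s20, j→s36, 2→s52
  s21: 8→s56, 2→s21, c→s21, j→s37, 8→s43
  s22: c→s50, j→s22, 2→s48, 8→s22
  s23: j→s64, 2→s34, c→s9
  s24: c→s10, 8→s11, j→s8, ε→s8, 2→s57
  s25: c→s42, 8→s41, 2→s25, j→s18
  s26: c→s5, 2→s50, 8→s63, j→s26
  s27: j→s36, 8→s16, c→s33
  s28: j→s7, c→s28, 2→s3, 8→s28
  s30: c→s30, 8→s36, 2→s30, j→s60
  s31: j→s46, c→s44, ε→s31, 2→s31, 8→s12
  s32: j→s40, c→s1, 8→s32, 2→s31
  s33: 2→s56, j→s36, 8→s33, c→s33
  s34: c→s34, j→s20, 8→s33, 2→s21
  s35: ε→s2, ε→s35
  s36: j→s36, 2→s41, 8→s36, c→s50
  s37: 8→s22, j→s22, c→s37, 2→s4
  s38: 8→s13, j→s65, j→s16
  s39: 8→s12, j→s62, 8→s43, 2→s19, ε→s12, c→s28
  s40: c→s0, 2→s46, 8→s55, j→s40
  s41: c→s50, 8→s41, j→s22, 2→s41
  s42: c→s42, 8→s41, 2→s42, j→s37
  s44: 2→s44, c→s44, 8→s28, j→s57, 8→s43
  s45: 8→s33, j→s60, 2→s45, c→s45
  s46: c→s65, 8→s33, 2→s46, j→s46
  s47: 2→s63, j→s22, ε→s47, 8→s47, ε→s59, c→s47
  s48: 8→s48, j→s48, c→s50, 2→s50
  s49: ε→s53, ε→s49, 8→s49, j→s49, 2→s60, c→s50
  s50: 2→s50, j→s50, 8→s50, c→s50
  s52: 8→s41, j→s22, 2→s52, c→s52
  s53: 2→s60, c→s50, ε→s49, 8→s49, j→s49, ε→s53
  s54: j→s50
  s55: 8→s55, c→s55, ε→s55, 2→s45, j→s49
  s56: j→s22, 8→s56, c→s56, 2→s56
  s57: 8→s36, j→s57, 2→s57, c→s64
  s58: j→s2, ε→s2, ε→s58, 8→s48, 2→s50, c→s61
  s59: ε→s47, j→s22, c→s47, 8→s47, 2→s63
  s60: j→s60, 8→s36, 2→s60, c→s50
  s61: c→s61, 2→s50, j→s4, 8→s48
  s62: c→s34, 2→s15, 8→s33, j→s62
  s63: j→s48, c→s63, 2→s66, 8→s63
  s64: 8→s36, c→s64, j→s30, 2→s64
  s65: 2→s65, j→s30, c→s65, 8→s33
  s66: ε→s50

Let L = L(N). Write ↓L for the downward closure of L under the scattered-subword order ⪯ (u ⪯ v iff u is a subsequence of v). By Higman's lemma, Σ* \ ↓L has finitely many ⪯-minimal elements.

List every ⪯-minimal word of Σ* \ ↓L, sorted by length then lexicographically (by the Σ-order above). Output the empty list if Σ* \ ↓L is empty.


A = [cj8c, j8jc, jcjjc, 282j22].

|Q|=67, |F|=55, |δ|=263 (22 ε).
min D↑ (51 st, q0=0, F={22}): 0:c→1,j→2,2→3,8→0 1:c→1,j→4,2→5,8→1 2:c→6,j→2,2→7,8→8 3:c→5,j→7,2→3,8→9 4:c→10,j→4,2→11,8→12 5:c→5,j→11,2→5,8→13 6:c→6,j→14,2→15,8→8 7:c→15,j→7,2→7,8→16 8:c→8,j→12,2→17,8→8 9:c→13,j→18,2→19,8→9 10:c→10,j→14,2→20,8→12 11:c→20,j→11,2→11,8→21 12:c→22,j→12,2→23,8→12 13:c→13,j→24,2→25,8→13 14:c→14,j→12,2→26,8→12 15:c→15,j→26,2→15,8→16 16:c→16,j→21,2→27,8→16 17:c→17,j→23,2→17,8→16 18:c→28,j→18,2→29,8→16 19:c→25,j→30,2→19,8→19 20:c→20,j→26,2→20,8→21 21:c→22,j→21,2→31,8→21 22:c→22,j→22,2→22,8→22 23:c→22,j→23,2→23,8→21 24:c→32,j→24,2→33,8→21 25:c→25,j→34,2→25,8→25 26:c→26,j→23,2→26,8→21 27:c→27,j→35,2→27,8→27 28:c→28,j→36,2→37,8→16 29:c→37,j→30,2→29,8→27 30:c→38,j→30,2→39,8→40 31:c→22,j→35,2→31,8→31 32:c→32,j→36,2→41,8→21 33:c→41,j→34,2→33,8→31 34:c→42,j→34,2→43,8→35 35:c→22,j→35,2→44,8→35 36:c→36,j→21,2→45,8→21 37:c→37,j→46,2→37,8→27 38:c→38,j→46,2→47,8→40 39:c→47,j→39,2→22,8→48 40:c→40,j→35,2→48,8→40 41:c→41,j→46,2→41,8→31 42:c→42,j→46,2→49,8→35 43:c→49,j→43,2→22,8→44 44:c→22,j→44,2→22,8→44 45:c→45,j→35,2→45,8→31 46:c→46,j→35,2→50,8→35 47:c→47,j→50,2→22,8→48 48:c→48,j→44,2→22,8→48 49:c→49,j→50,2→22,8→44 50:c→50,j→44,2→22,8→44 [Hopcroft].
'cj8c': |S_i|=[59, 48, 29, 9, 1] end={s50} rej; 4/4 deletions ∈↓L.
'j8jc': run [59, 50, 18, 8, 1] end={s50} ∉↓L; 4/4 single-dels accept.
'jcjjc': N↓-sim [59, 50, 35, 14, 8, 1] end={s50} rej; 5/5 deletions ∈↓L.
'282j22': N↓-sim [59, 47, 38, 28, 18, 10, 2] end={s50,s66} rej; 6/6 del acc.
4 obstructions.


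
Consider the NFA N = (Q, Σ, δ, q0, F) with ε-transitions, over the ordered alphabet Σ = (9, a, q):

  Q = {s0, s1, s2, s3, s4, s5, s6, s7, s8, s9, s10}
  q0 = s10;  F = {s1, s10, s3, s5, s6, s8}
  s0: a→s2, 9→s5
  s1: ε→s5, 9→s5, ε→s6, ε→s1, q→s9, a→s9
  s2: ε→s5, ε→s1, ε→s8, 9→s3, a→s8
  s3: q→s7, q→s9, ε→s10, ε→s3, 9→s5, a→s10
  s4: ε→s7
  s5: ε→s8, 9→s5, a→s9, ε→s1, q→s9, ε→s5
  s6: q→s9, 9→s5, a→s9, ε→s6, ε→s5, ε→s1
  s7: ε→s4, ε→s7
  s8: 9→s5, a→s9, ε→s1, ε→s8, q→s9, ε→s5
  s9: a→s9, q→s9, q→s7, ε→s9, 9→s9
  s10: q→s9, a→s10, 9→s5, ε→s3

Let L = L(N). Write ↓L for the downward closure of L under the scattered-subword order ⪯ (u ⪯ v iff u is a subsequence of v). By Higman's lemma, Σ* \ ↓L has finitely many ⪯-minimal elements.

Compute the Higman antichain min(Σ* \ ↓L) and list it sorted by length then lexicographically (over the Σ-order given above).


|Q|=11, |F|=6, |δ|=49 (22 ε).
min D↑ (3 st, q0=0, F={2}): 0:9→1,a→0,q→2 1:9→1,a→2,q→2 2:9→2,a→2,q→2 [Hopcroft].
'q': run [9, 3] end={s4,s7,s9} — reject; 1/1 del acc.
'9a': |S_i|=[9, 7, 3] end={s4,s7,s9} rej; 2/2 single-dels accept.
2 obstructions.

min(Σ*\↓L) = [q, 9a].


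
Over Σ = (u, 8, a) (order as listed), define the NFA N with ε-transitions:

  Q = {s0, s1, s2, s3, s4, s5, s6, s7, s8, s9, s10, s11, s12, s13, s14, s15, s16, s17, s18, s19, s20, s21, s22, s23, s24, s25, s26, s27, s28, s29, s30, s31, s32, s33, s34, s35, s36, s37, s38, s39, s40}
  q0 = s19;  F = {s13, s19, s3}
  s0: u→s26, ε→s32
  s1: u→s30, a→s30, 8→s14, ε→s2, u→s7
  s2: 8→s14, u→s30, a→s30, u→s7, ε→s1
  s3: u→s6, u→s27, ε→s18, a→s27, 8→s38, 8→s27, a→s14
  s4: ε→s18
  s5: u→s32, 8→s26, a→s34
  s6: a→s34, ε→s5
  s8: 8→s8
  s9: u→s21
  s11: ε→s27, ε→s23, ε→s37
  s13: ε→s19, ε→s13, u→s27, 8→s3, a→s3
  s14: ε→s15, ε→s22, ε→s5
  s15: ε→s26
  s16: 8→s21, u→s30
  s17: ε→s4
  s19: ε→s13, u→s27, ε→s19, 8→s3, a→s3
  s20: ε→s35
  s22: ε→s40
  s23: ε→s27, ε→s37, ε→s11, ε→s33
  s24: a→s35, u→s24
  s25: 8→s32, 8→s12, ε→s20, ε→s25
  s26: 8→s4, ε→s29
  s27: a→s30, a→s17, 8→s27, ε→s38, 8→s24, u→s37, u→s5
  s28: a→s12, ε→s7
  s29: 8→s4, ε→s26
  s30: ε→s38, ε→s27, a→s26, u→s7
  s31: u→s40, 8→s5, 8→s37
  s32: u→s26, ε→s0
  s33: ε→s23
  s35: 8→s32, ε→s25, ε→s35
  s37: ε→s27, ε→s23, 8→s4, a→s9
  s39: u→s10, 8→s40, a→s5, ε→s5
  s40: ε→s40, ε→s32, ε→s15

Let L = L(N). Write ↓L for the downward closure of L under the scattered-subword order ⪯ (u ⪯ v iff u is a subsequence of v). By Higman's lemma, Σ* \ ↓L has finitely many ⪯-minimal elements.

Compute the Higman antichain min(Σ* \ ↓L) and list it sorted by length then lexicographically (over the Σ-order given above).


Antichain: [u, 88, 8a, a8, aa].

|Q|=41, |F|=3, |δ|=96 (42 ε).
min D↑ (3 st, q0=0, F={1}): 0:u→1,8→2,a→2 1:u→1,8→1,a→1 2:u→1,8→1,a→1.
'u': run [32, 25] end={s0,s11,s12,s17,s18,s20,s21,s23,s24,s25,s26,s27,…} rej; 1/1 deletions ∈↓L.
'88': run [32, 30, 24] end={s0,s11,s12,s17,s18,s20,s21,s23,s24,s25,s26,s27,…} rej; 2/2 single-dels accept.
'8a': run [32, 30, 28] end={s0,s11,s12,s14,s15,s17,s18,s20,s21,s22,s23,s24,…} ∉↓L; 2/2 del acc.
'a8': |S_i|=[32, 30, 24] end={s0,s11,s12,s17,s18,s20,s21,s23,s24,s25,s26,s27,…} — reject; 2/2 deletions ∈↓L.
'aa': run [32, 30, 28] end={s0,s11,s12,s14,s15,s17,s18,s20,s21,s22,s23,s24,…} — reject; 2/2 single-dels accept.
5 words, ⪯-incomp.


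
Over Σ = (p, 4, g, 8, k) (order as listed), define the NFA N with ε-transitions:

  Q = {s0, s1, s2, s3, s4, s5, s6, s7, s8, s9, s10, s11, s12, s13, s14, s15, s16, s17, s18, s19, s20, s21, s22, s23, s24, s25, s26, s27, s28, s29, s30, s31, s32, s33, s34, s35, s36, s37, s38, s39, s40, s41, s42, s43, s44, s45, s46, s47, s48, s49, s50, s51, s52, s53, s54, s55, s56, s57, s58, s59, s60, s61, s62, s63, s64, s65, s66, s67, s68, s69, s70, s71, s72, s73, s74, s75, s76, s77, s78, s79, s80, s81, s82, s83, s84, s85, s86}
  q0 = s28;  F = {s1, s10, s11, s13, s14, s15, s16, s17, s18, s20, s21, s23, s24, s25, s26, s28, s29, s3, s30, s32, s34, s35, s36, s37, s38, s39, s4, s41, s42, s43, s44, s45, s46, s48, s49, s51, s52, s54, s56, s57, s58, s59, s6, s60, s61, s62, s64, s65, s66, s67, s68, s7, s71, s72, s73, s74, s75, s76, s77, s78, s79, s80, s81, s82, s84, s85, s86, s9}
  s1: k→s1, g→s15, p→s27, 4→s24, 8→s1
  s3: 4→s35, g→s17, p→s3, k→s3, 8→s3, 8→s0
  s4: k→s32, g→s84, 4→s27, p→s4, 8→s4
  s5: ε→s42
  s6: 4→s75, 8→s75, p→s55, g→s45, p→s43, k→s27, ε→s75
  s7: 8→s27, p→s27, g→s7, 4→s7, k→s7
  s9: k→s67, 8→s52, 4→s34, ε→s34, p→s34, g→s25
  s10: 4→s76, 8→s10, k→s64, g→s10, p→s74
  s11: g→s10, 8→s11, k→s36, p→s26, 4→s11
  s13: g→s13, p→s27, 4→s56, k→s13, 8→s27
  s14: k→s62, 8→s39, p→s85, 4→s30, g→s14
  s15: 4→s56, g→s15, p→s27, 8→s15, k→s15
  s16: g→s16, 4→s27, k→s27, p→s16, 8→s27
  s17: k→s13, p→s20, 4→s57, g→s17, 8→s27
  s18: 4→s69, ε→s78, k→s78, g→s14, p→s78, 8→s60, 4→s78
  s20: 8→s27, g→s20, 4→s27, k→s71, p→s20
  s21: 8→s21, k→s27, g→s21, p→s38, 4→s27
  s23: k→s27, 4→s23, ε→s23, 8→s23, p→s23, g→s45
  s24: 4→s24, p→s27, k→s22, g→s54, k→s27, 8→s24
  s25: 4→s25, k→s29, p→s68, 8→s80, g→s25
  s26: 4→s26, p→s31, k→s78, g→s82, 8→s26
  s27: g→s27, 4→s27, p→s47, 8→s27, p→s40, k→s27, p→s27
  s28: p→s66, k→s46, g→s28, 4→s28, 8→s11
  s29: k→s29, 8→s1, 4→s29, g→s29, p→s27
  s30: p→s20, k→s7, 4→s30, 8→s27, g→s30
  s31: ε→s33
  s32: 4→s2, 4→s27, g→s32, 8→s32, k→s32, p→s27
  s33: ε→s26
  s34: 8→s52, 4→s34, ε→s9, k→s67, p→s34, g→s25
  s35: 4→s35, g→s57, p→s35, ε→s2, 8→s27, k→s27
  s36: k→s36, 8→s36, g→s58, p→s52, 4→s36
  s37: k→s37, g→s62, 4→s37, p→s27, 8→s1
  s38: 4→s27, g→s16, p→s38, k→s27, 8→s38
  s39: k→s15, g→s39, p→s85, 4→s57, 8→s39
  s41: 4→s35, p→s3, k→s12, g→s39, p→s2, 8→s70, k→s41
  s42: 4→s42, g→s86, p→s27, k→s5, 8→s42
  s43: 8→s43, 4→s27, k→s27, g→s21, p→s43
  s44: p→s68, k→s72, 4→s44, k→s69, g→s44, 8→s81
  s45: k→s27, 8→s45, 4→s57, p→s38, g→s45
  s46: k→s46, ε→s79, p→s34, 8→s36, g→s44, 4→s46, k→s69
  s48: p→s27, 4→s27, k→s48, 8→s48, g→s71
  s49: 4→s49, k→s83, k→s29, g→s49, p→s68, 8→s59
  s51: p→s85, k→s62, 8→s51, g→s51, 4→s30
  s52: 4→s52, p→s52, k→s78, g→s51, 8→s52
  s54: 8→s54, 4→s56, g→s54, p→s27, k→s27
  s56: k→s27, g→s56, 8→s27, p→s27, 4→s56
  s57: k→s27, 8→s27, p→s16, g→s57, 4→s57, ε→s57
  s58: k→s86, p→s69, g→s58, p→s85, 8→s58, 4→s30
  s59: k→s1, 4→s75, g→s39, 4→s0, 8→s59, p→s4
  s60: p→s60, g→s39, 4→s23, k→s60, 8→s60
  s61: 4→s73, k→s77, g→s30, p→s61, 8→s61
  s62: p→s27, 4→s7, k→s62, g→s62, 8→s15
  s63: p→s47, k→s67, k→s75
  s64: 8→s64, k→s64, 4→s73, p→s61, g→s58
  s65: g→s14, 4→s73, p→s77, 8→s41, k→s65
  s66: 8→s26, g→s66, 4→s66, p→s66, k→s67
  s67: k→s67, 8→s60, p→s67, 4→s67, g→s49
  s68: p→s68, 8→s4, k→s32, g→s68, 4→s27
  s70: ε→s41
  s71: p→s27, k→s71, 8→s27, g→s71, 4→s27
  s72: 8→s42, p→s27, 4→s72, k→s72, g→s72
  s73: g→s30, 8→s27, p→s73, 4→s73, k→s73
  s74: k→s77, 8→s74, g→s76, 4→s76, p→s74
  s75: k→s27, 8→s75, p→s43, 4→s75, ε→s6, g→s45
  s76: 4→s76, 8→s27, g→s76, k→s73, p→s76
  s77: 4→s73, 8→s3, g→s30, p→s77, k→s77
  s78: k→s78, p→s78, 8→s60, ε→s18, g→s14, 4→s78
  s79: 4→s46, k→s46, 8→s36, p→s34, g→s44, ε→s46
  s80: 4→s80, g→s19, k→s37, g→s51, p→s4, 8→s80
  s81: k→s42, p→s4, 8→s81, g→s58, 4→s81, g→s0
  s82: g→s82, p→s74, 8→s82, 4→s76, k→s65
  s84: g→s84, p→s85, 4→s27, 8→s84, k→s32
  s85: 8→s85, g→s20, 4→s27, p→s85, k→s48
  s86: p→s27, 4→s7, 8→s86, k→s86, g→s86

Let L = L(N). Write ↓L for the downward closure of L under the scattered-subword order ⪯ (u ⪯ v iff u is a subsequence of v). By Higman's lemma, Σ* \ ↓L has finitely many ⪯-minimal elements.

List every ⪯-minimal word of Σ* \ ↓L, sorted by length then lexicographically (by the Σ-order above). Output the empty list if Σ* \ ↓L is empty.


|Q|=87, |F|=68, |δ|=379 (15 ε).
min D↑ (65 st, q0=0, F={30}): 0:p→1,4→0,g→0,8→2,k→3 1:p→1,4→1,g→1,8→4,k→5 2:p→4,4→2,g→6,8→2,k→7 3:p→8,4→3,g→9,8→7,k→3 4:p→4,4→4,g→10,8→4,k→11 5:p→5,4→5,g→12,8→13,k→5 6:p→14,4→15,g→6,8→6,k→16 7:p→17,4→7,g→18,8→7,k→7 8:p→8,4→8,g→19,8→17,k→5 9:p→20,4→9,g→9,8→21,k→22 10:p→14,4→15,g→10,8→10,k→23 11:p→11,4→11,g→24,8→13,k→11 12:p→20,4→12,g→12,8→25,k→26 13:p→13,4→27,g→28,8→13,k→13 14:p→14,4→15,g→15,8→14,k→29 15:p→15,4→15,g→15,8→30,k→31 16:p→32,4→31,g→18,8→16,k→16 17:p→17,4→17,g→33,8→17,k→11 18:p→34,4→35,g→18,8→18,k→36 19:p→20,4→19,g→19,8→37,k→26 20:p→20,4→30,g→20,8→38,k→39 21:p→38,4→21,g→18,8→21,k→40 22:p→30,4→22,g→22,8→40,k→22 23:p→29,4→31,g→24,8→41,k→23 24:p→34,4→35,g→24,8→28,k→42 25:p→38,4→43,g→28,8→25,k→44 26:p→30,4→26,g→26,8→44,k→26 27:p→27,4→27,g→45,8→27,k→30 28:p→34,4→46,g→28,8→28,k→47 29:p→29,4→31,g→35,8→48,k→29 30:p→30,4→30,g→30,8→30,k→30 31:p→31,4→31,g→35,8→30,k→31 32:p→32,4→31,g→35,8→32,k→29 33:p→34,4→35,g→33,8→33,k→42 34:p→34,4→30,g→49,8→34,k→50 35:p→49,4→35,g→35,8→30,k→51 36:p→30,4→51,g→36,8→36,k→36 37:p→38,4→37,g→33,8→37,k→52 38:p→38,4→30,g→53,8→38,k→39 39:p→30,4→30,g→39,8→39,k→39 40:p→30,4→40,g→36,8→40,k→40 41:p→48,4→54,g→28,8→41,k→41 42:p→30,4→51,g→42,8→47,k→42 43:p→55,4→43,g→45,8→43,k→30 44:p→30,4→56,g→47,8→44,k→44 45:p→57,4→46,g→45,8→45,k→30 46:p→58,4→46,g→46,8→30,k→30 47:p→30,4→59,g→47,8→47,k→47 48:p→48,4→54,g→60,8→48,k→48 49:p→49,4→30,g→49,8→30,k→61 50:p→30,4→30,g→61,8→50,k→50 51:p→30,4→51,g→51,8→30,k→51 52:p→30,4→52,g→42,8→44,k→52 53:p→34,4→30,g→53,8→53,k→39 54:p→54,4→54,g→46,8→30,k→30 55:p→55,4→30,g→62,8→55,k→30 56:p→30,4→56,g→63,8→56,k→30 57:p→57,4→30,g→58,8→57,k→30 58:p→58,4→30,g→58,8→30,k→30 59:p→30,4→59,g→59,8→30,k→30 60:p→49,4→46,g→60,8→30,k→64 61:p→30,4→30,g→61,8→30,k→61 62:p→57,4→30,g→62,8→62,k→30 63:p→30,4→59,g→63,8→63,k→30 64:p→30,4→59,g→64,8→30,k→64 [Hopcroft].
'8g48': N↓-sim [83, 69, 45, 14, 3] end={s27,s40,s47} ∉↓L; 4/4 del acc.
'kgp4': |S_i|=[83, 73, 52, 18, 4] end={s2,s27,s40,s47} rej; 4/4 deletions ∈↓L.
'kgkp': run [83, 73, 52, 24, 3] end={s27,s40,s47} ∉↓L; 4/4 single-dels accept.
'pk84k': N↓-sim [83, 69, 54, 38, 20, 4] end={s22,s27,s40,s47} rej; 5/5 del acc.
'8gpg8': N↓-sim [83, 69, 45, 25, 14, 3] end={s27,s40,s47} — reject; 5/5 del acc.
5 minimals (antichain).

min(Σ*\↓L) = [8g48, kgp4, kgkp, pk84k, 8gpg8].


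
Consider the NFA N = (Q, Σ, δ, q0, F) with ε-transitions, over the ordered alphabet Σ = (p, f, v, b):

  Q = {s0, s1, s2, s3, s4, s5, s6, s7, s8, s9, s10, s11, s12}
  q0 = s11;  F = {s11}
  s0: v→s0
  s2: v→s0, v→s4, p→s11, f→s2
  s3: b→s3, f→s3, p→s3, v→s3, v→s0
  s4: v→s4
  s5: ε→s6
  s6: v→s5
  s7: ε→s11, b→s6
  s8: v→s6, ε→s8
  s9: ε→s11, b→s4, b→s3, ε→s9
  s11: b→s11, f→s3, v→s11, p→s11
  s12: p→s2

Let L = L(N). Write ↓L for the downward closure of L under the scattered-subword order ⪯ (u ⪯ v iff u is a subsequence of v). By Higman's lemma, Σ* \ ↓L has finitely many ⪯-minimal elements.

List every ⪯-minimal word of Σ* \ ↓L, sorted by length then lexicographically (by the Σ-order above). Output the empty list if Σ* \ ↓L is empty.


|Q|=13, |F|=1, |δ|=26 (5 ε).
min D↑ (2 st, q0=0, F={1}): 0:p→0,f→1,v→0,b→0 1:p→1,f→1,v→1,b→1 (ε-aug+det+¬).
'f': N↓-sim [3, 2] end={s0,s3} ∉↓L; 1/1 deletions ∈↓L.
1 obstructions.

Antichain: [f].


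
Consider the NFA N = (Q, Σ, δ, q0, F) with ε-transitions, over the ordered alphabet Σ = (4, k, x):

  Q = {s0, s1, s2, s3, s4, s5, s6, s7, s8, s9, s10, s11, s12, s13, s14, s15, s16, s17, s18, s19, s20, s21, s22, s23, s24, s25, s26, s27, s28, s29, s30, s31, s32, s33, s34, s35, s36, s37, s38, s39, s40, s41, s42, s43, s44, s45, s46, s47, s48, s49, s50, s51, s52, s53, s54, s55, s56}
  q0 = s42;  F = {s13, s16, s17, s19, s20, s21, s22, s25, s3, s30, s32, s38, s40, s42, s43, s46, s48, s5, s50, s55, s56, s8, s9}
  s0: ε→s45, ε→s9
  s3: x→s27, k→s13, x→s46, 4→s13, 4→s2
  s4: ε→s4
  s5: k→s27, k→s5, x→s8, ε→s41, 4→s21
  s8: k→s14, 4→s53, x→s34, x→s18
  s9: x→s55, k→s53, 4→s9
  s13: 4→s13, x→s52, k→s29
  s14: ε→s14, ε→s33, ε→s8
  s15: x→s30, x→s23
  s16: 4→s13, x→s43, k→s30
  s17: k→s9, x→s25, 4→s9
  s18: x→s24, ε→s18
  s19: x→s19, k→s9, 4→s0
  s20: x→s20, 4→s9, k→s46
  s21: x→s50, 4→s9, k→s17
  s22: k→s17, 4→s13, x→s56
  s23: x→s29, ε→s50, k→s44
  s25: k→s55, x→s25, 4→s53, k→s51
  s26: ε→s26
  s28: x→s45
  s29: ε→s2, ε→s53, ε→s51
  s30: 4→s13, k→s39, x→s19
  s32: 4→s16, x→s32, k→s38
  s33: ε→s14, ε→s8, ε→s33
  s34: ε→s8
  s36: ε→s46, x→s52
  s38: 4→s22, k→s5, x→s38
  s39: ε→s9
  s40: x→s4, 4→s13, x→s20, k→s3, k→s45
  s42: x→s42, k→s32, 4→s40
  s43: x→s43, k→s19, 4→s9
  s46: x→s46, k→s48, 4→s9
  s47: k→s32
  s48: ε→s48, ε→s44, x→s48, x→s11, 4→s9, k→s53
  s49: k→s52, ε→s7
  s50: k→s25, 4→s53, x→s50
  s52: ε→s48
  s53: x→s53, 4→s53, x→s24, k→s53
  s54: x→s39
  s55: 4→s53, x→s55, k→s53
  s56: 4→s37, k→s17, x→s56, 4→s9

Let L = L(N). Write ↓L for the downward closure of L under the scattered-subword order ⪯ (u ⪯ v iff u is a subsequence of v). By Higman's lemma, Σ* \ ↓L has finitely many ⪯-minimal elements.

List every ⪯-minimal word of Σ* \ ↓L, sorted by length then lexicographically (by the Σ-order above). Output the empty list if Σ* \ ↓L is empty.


|Q|=57, |F|=23, |δ|=115 (23 ε).
min D↑ (24 st, q0=0, F={8}): 0:4→1,k→2,x→0 1:4→3,k→4,x→5 2:4→6,k→7,x→2 3:4→3,k→8,x→9 4:4→3,k→3,x→10 5:4→11,k→10,x→5 6:4→3,k→12,x→13 7:4→14,k→15,x→7 8:4→8,k→8,x→8 9:4→11,k→8,x→9 10:4→11,k→9,x→10 11:4→11,k→8,x→16 12:4→3,k→11,x→17 13:4→11,k→17,x→13 14:4→3,k→18,x→19 15:4→20,k→15,x→21 16:4→8,k→8,x→16 17:4→11,k→11,x→17 18:4→11,k→11,x→22 19:4→11,k→18,x→19 20:4→11,k→18,x→23 21:4→8,k→21,x→21 22:4→8,k→16,x→22 23:4→8,k→22,x→23.
'44k': |S_i|=[42, 32, 15, 5] end={s2,s24,s29,s51,s53} ∉↓L; 3/3 deletions ∈↓L.
'4kkk': run [42, 32, 22, 13, 5] end={s2,s24,s29,s51,s53} ∉↓L; 4/4 single-dels accept.
'4x4x4': N↓-sim [42, 32, 22, 7, 3, 2] end={s24,s53} — reject; 5/5 del acc.
'kkkx4': |S_i|=[42, 38, 33, 20, 11, 2] end={s24,s53} ∉↓L; 5/5 del acc.
4 minimals (antichain).

Antichain: [44k, 4kkk, 4x4x4, kkkx4].


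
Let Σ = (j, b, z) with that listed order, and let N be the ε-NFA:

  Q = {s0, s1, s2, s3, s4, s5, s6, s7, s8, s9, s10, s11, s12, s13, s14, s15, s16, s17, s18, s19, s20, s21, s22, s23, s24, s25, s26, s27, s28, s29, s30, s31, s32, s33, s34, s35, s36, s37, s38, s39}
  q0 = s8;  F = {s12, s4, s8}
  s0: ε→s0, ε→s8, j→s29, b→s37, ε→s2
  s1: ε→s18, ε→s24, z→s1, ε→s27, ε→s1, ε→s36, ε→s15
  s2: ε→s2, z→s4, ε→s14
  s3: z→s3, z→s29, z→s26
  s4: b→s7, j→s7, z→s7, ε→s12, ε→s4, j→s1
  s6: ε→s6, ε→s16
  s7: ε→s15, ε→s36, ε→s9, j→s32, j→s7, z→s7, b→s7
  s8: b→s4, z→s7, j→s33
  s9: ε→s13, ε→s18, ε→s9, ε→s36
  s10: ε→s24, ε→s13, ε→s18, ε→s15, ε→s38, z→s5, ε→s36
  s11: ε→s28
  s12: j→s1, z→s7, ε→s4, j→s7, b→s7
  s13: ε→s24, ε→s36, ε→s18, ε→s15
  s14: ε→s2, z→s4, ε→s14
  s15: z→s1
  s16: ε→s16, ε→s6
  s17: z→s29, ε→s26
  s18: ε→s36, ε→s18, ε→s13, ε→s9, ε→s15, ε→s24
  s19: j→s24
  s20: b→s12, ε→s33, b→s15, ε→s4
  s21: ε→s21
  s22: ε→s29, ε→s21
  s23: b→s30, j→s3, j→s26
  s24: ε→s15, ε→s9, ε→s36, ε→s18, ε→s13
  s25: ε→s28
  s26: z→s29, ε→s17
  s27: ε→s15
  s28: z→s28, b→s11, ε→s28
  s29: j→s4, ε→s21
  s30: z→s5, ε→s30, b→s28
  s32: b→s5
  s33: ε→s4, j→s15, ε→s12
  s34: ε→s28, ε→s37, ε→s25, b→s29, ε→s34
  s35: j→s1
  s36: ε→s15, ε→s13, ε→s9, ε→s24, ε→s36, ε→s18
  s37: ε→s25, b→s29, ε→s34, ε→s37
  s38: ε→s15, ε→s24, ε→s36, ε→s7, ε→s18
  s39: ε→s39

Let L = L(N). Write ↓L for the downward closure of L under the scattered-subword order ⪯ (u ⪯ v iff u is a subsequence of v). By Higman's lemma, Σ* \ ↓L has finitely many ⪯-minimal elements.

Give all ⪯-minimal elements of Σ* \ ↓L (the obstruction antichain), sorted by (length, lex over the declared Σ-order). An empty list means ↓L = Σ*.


min(Σ*\↓L) = [z, jj, jb, bj, bb].

|Q|=40, |F|=3, |δ|=125 (82 ε).
min D↑ (3 st, q0=0, F={2}): 0:j→1,b→1,z→2 1:j→2,b→2,z→2 2:j→2,b→2,z→2.
'z': N↓-sim [15, 11] end={s1,s13,s15,s18,s24,s27,s32,s36,s5,s7,s9} ∉↓L; 1/1 del acc.
'jj': N↓-sim [15, 14, 11] end={s1,s13,s15,s18,s24,s27,s32,s36,s5,s7,s9} ∉↓L; 2/2 single-dels accept.
'jb': N↓-sim [15, 14, 11] end={s1,s13,s15,s18,s24,s27,s32,s36,s5,s7,s9} ∉↓L; 2/2 deletions ∈↓L.
'bj': N↓-sim [15, 13, 11] end={s1,s13,s15,s18,s24,s27,s32,s36,s5,s7,s9} — reject; 2/2 deletions ∈↓L.
'bb': run [15, 13, 11] end={s1,s13,s15,s18,s24,s27,s32,s36,s5,s7,s9} rej; 2/2 del acc.
5 minimals (antichain).


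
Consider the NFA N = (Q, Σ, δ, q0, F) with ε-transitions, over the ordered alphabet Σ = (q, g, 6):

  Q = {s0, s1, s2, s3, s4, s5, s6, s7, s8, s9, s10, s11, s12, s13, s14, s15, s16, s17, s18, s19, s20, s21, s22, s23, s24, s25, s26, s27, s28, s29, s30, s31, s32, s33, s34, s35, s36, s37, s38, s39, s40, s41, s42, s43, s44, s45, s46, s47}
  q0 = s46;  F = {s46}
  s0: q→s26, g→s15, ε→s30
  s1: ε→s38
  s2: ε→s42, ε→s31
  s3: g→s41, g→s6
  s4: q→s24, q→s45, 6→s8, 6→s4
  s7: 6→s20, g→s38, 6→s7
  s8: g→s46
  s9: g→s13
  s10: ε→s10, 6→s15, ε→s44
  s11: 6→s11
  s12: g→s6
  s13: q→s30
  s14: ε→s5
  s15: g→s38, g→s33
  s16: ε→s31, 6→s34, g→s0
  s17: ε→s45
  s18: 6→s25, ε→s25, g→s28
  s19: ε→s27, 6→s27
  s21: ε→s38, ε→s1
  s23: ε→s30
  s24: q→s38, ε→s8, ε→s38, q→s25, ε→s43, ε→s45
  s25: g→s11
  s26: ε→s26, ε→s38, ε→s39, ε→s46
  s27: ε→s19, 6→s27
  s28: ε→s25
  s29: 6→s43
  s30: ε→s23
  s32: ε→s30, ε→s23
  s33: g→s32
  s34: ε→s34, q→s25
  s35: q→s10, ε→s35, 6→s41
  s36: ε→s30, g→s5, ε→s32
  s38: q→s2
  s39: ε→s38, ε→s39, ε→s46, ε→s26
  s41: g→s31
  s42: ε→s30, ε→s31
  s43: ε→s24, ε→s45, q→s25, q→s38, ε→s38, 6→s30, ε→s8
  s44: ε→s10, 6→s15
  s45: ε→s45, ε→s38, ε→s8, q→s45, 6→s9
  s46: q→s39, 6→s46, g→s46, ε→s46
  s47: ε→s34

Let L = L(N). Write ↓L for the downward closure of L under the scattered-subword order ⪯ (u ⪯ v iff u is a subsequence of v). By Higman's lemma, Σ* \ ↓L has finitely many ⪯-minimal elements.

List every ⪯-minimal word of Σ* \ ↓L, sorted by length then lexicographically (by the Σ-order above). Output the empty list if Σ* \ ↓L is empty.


|Q|=48, |F|=1, |δ|=92 (47 ε).
min D↑ (1 st, q0=0, F={}): 0:q→0,g→0,6→0 [Hopcroft].
L(D↑) = ∅ ⇒ ↓L = Σ*.

A = [].


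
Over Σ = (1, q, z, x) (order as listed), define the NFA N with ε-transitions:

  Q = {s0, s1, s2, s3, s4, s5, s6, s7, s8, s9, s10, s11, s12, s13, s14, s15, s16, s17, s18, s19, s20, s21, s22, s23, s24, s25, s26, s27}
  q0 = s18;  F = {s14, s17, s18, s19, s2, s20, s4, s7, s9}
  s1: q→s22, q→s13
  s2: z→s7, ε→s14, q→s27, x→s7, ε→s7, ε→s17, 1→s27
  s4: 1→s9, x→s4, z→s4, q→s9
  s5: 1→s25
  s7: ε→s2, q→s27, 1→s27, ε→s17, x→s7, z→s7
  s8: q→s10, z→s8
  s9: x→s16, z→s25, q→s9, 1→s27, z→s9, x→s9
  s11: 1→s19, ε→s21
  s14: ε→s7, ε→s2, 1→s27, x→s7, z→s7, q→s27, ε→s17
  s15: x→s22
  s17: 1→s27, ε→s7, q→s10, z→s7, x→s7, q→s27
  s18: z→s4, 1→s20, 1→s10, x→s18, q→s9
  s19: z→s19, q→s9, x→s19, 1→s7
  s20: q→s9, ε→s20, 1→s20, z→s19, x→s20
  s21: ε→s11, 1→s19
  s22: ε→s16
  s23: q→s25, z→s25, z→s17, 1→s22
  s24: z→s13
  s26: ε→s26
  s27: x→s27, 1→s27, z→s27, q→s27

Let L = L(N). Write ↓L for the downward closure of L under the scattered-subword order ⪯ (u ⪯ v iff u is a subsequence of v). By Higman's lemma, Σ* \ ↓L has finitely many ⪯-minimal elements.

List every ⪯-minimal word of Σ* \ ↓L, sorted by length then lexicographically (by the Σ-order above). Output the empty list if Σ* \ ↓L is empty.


A = [q1, z11, 1z1q].

|Q|=28, |F|=9, |δ|=71 (14 ε).
min D↑ (7 st, q0=0, F={5}): 0:1→1,q→2,z→3,x→0 1:1→1,q→2,z→4,x→1 2:1→5,q→2,z→2,x→2 3:1→2,q→2,z→3,x→3 4:1→6,q→2,z→4,x→4 5:1→5,q→5,z→5,x→5 6:1→5,q→5,z→6,x→6 [Hopcroft].
'q1': run [13, 5, 1] end={s27} ∉↓L; 2/2 deletions ∈↓L.
'z11': |S_i|=[13, 11, 9, 1] end={s27} ∉↓L; 3/3 single-dels accept.
'1z1q': N↓-sim [13, 11, 10, 6, 2] end={s10,s27} — reject; 4/4 single-dels accept.
3 words, ⪯-incomp.


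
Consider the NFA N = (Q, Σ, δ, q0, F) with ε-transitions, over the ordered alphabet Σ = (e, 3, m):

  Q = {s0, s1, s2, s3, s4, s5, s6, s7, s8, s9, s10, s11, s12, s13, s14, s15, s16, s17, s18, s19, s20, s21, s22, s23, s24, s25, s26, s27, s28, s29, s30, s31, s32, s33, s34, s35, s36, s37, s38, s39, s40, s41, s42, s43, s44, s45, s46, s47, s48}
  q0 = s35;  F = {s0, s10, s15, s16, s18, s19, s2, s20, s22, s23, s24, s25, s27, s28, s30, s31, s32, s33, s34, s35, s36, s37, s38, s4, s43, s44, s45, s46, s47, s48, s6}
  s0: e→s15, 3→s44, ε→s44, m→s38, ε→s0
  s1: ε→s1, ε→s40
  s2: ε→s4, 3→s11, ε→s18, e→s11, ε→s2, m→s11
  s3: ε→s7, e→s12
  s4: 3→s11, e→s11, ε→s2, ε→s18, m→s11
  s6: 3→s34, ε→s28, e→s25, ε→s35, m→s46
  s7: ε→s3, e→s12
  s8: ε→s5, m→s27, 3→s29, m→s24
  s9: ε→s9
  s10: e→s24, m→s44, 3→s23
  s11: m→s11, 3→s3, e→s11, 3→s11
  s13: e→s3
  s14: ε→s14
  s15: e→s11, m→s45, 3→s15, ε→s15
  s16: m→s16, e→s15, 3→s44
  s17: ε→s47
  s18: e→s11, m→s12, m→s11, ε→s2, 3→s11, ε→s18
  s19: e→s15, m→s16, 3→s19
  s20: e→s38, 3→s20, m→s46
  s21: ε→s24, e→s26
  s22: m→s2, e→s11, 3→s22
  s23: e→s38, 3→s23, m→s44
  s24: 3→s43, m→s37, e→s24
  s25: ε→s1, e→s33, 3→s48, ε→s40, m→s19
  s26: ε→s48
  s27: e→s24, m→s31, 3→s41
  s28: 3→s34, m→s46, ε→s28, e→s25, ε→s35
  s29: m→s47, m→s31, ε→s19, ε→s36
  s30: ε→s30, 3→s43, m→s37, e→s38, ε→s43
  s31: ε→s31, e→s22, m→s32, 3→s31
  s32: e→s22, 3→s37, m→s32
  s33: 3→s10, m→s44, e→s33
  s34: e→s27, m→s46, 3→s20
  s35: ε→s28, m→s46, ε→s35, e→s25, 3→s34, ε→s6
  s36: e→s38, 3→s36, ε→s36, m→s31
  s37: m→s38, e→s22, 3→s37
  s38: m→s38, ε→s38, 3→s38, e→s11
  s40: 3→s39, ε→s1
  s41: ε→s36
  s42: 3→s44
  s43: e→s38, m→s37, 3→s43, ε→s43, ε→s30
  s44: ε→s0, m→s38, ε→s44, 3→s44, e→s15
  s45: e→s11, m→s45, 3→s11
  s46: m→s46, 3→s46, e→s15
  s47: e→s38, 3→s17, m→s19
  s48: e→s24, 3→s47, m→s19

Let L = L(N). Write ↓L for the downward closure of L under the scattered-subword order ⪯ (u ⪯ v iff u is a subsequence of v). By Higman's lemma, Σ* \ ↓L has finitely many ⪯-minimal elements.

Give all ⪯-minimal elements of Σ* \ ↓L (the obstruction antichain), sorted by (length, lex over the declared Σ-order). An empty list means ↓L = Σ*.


min(Σ*\↓L) = [mee, 33ee, mem3, eemme, emm3me, 3ememm].

|Q|=49, |F|=31, |δ|=151 (42 ε).
min D↑ (26 st, q0=0, F={18}): 0:e→1,3→2,m→3 1:e→4,3→5,m→6 2:e→7,3→8,m→3 3:e→9,3→3,m→3 4:e→4,3→10,m→11 5:e→12,3→13,m→6 6:e→9,3→6,m→14 7:e→12,3→15,m→16 8:e→17,3→8,m→3 9:e→18,3→9,m→19 10:e→12,3→20,m→11 11:e→9,3→11,m→17 12:e→12,3→21,m→22 13:e→17,3→13,m→6 14:e→9,3→11,m→14 15:e→17,3→15,m→16 16:e→23,3→16,m→24 17:e→18,3→17,m→17 18:e→18,3→18,m→18 19:e→18,3→18,m→19 20:e→17,3→20,m→11 21:e→17,3→21,m→22 22:e→23,3→22,m→17 23:e→18,3→23,m→25 24:e→23,3→22,m→24 25:e→18,3→18,m→18.
'mee': |S_i|=[40, 19, 10, 4] end={s11,s12,s3,s7} rej; 3/3 deletions ∈↓L.
'33ee': N↓-sim [40, 33, 27, 11, 4] end={s11,s12,s3,s7} — reject; 4/4 del acc.
'mem3': N↓-sim [40, 19, 10, 8, 4] end={s11,s12,s3,s7} rej; 4/4 single-dels accept.
'eemme': |S_i|=[40, 34, 20, 14, 9, 4] end={s11,s12,s3,s7} rej; 5/5 deletions ∈↓L.
'emm3me': |S_i|=[40, 34, 18, 16, 14, 9, 4] end={s11,s12,s3,s7} ∉↓L; 6/6 deletions ∈↓L.
'3ememm': run [40, 33, 20, 13, 8, 7, 4] end={s11,s12,s3,s7} ∉↓L; 6/6 del acc.
6 words, ⪯-incomp.


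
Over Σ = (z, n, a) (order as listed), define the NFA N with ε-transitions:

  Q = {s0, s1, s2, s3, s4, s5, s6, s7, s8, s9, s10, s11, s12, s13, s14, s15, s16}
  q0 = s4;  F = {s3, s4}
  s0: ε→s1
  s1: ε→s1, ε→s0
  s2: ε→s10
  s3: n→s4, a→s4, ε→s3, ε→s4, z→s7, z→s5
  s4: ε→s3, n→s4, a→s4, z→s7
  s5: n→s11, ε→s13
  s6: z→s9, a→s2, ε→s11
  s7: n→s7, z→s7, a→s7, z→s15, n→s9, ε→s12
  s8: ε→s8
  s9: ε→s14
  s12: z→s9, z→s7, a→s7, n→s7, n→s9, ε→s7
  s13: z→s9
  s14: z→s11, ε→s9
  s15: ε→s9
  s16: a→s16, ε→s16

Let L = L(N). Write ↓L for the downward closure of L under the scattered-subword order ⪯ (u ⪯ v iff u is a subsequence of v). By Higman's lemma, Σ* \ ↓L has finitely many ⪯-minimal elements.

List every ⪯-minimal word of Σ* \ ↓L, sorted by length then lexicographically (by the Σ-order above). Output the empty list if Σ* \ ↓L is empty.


|Q|=17, |F|=2, |δ|=39 (16 ε).
min D↑ (2 st, q0=0, F={1}): 0:z→1,n→0,a→0 1:z→1,n→1,a→1.
'z': |S_i|=[10, 8] end={s11,s12,s13,s14,s15,s5,s7,s9} — reject; 1/1 deletions ∈↓L.
1 minimals (antichain).

A = [z].


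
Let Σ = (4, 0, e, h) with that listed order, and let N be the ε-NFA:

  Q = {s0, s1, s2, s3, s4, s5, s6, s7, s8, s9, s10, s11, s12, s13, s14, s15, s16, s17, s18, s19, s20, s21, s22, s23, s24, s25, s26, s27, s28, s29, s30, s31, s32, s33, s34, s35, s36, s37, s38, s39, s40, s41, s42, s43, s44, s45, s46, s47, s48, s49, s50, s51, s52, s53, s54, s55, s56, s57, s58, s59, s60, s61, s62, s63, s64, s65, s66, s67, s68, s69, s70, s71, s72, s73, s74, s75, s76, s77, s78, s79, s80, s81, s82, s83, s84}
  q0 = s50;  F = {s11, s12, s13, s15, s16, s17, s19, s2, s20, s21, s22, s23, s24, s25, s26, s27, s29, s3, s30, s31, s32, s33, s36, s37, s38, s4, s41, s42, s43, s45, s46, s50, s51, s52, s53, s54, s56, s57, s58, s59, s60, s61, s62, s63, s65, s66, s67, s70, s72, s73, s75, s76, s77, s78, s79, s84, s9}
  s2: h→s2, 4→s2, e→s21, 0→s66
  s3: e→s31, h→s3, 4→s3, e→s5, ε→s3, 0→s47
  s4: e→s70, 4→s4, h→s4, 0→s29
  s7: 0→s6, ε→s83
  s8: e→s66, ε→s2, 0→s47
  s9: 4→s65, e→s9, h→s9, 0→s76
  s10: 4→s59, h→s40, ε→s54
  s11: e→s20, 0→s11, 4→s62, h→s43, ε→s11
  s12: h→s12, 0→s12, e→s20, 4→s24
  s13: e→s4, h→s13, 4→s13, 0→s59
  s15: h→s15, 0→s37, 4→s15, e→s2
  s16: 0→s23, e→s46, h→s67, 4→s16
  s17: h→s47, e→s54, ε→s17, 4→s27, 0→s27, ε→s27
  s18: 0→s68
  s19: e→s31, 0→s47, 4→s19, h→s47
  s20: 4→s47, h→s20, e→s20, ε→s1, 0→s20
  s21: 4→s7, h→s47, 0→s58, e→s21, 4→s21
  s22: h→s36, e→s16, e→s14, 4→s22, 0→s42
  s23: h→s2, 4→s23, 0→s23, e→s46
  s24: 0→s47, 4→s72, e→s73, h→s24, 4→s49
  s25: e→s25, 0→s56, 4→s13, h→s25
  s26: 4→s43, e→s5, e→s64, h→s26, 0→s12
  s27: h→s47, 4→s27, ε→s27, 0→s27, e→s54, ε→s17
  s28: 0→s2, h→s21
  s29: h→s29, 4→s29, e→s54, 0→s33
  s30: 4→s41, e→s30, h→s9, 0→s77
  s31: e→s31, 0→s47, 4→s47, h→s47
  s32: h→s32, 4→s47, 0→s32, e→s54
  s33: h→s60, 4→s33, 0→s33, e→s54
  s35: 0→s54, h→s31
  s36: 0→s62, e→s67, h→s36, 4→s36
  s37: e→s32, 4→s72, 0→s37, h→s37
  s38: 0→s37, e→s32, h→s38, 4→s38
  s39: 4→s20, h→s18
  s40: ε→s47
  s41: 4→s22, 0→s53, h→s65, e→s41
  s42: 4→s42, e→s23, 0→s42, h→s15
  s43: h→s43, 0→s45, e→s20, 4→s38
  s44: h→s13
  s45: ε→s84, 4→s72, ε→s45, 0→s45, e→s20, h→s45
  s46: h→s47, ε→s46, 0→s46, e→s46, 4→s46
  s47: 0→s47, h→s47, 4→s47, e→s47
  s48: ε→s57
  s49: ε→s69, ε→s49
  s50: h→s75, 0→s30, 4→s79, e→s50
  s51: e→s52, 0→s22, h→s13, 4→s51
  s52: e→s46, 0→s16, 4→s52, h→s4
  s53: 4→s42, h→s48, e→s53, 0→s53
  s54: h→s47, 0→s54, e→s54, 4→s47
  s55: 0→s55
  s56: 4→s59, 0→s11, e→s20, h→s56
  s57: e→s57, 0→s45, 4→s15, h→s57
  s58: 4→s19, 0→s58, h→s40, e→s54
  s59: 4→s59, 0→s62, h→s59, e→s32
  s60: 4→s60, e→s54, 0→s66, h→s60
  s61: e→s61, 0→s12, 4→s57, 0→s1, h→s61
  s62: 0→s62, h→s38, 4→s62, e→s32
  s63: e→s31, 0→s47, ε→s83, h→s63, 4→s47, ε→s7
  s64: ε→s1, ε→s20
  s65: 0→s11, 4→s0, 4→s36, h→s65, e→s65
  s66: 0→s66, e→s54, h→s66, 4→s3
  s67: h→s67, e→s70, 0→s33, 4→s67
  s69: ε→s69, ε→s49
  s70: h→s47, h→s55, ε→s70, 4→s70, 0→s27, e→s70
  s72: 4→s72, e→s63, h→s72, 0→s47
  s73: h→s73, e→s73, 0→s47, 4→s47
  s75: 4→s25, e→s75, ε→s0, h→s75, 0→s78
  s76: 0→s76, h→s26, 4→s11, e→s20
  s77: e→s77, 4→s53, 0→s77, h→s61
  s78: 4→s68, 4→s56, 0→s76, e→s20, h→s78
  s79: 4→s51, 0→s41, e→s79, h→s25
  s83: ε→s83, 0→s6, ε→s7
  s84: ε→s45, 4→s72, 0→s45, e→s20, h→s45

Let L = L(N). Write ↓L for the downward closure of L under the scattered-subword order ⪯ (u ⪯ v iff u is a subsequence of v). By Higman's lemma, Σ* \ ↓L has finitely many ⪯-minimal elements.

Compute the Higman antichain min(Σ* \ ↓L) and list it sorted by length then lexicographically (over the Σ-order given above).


A = [h0e4, 44eeh, 00h040].

|Q|=85, |F|=57, |δ|=284 (28 ε).
min D↑ (56 st, q0=0, F={29}): 0:4→1,0→2,e→0,h→3 1:4→4,0→5,e→1,h→6 2:4→5,0→7,e→2,h→8 3:4→6,0→9,e→3,h→3 4:4→4,0→10,e→11,h→12 5:4→10,0→13,e→5,h→14 6:4→12,0→15,e→6,h→6 7:4→13,0→7,e→7,h→16 8:4→14,0→17,e→8,h→8 9:4→15,0→17,e→18,h→9 10:4→10,0→19,e→20,h→21 11:4→11,0→20,e→22,h→23 12:4→12,0→24,e→23,h→12 13:4→19,0→13,e→13,h→25 14:4→21,0→26,e→14,h→14 15:4→24,0→26,e→18,h→15 16:4→25,0→27,e→16,h→16 17:4→26,0→17,e→18,h→28 18:4→29,0→18,e→18,h→18 19:4→19,0→19,e→30,h→31 20:4→20,0→30,e→22,h→32 21:4→21,0→33,e→32,h→21 22:4→22,0→22,e→22,h→29 23:4→23,0→34,e→35,h→23 24:4→24,0→33,e→36,h→24 25:4→31,0→37,e→25,h→25 26:4→33,0→26,e→18,h→38 27:4→39,0→27,e→18,h→27 28:4→38,0→27,e→18,h→28 29:4→29,0→29,e→29,h→29 30:4→30,0→30,e→22,h→40 31:4→31,0→41,e→40,h→31 32:4→32,0→42,e→35,h→32 33:4→33,0→33,e→36,h→43 34:4→34,0→42,e→44,h→34 35:4→35,0→45,e→35,h→29 36:4→29,0→36,e→44,h→36 37:4→46,0→37,e→18,h→37 38:4→43,0→37,e→18,h→38 39:4→46,0→29,e→47,h→39 40:4→40,0→48,e→49,h→40 41:4→46,0→41,e→36,h→41 42:4→42,0→42,e→44,h→50 43:4→43,0→41,e→36,h→43 44:4→29,0→44,e→44,h→29 45:4→45,0→45,e→44,h→29 46:4→46,0→29,e→51,h→46 47:4→29,0→29,e→47,h→47 48:4→52,0→48,e→44,h→48 49:4→49,0→53,e→49,h→29 50:4→50,0→48,e→44,h→50 51:4→29,0→29,e→54,h→51 52:4→52,0→29,e→54,h→52 53:4→55,0→53,e→44,h→29 54:4→29,0→29,e→54,h→29 55:4→55,0→29,e→54,h→29.
'h0e4': |S_i|=[72, 58, 42, 13, 1] end={s47} ∉↓L; 4/4 del acc.
'44eeh': N↓-sim [72, 61, 44, 30, 16, 3] end={s40,s47,s55} rej; 5/5 deletions ∈↓L.
'00h040': N↓-sim [72, 64, 48, 36, 25, 14, 2] end={s47,s6} — reject; 6/6 del acc.
3 words, ⪯-incomp.


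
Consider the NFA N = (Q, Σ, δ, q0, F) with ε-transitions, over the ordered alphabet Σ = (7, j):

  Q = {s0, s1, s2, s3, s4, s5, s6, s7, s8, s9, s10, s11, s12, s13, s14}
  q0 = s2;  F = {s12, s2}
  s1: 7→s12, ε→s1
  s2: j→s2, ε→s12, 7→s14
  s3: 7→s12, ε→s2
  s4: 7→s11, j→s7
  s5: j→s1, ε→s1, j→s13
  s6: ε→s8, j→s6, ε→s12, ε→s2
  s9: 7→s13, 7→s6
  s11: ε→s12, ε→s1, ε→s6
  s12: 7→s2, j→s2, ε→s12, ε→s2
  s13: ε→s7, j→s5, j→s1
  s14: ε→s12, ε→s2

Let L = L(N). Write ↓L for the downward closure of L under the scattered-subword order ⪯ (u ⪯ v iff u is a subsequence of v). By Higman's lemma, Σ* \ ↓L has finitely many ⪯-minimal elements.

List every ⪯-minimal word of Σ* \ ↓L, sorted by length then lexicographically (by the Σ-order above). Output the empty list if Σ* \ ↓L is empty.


Antichain: [].

|Q|=15, |F|=2, |δ|=30 (15 ε).
min D↑ (1 st, q0=0, F={}): 0:7→0,j→0 [Hopcroft].
L(D↑) = ∅ ⇒ ↓L = Σ*.


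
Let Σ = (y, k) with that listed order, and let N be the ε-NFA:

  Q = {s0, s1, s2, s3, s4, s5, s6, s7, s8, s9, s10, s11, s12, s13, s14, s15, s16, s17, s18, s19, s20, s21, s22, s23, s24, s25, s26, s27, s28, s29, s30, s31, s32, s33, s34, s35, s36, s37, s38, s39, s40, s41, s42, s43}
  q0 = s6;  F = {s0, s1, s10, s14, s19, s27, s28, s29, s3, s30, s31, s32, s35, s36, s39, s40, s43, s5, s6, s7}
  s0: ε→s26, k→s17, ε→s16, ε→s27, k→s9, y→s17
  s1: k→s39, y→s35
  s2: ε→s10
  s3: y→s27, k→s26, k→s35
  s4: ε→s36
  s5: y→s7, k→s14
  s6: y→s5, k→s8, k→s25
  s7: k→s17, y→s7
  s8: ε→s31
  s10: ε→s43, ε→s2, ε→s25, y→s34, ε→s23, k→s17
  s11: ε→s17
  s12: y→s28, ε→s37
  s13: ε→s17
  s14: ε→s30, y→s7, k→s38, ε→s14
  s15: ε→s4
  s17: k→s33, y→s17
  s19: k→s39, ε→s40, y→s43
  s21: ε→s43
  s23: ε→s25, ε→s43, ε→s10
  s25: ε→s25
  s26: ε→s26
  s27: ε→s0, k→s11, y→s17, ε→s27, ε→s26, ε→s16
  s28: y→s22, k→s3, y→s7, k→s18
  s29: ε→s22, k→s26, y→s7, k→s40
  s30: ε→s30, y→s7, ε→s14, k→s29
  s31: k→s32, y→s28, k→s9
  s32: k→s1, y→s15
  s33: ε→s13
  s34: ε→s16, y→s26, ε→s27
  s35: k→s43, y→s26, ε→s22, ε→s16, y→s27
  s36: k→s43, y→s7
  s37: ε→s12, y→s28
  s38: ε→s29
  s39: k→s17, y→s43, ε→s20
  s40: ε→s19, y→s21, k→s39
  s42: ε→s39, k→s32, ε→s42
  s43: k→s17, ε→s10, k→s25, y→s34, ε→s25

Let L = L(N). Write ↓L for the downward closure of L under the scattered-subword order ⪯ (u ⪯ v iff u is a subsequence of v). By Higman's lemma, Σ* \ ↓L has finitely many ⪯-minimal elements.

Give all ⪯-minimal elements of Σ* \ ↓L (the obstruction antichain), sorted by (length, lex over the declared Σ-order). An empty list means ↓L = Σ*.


A = [yyk, kykyy, kkykk, kkkkk, kkkyyy].

|Q|=44, |F|=20, |δ|=98 (43 ε).
min D↑ (17 st, q0=0, F={7}): 0:y→1,k→2 1:y→3,k→4 2:y→5,k→6 3:y→3,k→7 4:y→3,k→8 5:y→3,k→9 6:y→10,k→11 7:y→7,k→7 8:y→3,k→12 9:y→13,k→14 10:y→3,k→15 11:y→14,k→16 12:y→15,k→16 13:y→7,k→7 14:y→13,k→15 15:y→13,k→7 16:y→15,k→7 [Hopcroft].
'yyk': N↓-sim [39, 34, 18, 6] end={s11,s13,s17,s25,s33,s9} rej; 3/3 deletions ∈↓L.
'kykyy': |S_i|=[39, 37, 25, 19, 10, 4] end={s13,s17,s26,s33} rej; 5/5 del acc.
'kkykk': |S_i|=[39, 37, 32, 22, 15, 6] end={s11,s13,s17,s25,s33,s9} — reject; 5/5 del acc.
'kkkkk': N↓-sim [39, 37, 32, 23, 17, 6] end={s11,s13,s17,s25,s33,s9} rej; 5/5 deletions ∈↓L.
'kkkyyy': run [39, 37, 32, 23, 18, 10, 4] end={s13,s17,s26,s33} rej; 6/6 deletions ∈↓L.
5 minimals (antichain).
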